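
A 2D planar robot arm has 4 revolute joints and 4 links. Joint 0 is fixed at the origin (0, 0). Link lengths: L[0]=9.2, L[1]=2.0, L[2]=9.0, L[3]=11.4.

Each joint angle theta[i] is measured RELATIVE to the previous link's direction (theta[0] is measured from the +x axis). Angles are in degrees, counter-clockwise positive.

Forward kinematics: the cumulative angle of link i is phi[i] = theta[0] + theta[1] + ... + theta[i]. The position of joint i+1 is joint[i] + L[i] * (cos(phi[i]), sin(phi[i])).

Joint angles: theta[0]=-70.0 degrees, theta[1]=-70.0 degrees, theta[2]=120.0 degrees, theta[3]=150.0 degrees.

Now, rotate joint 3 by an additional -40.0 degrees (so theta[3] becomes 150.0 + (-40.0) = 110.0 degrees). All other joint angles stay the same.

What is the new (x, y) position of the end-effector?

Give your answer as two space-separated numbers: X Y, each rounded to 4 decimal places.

joint[0] = (0.0000, 0.0000)  (base)
link 0: phi[0] = -70 = -70 deg
  cos(-70 deg) = 0.3420, sin(-70 deg) = -0.9397
  joint[1] = (0.0000, 0.0000) + 9.2 * (0.3420, -0.9397) = (0.0000 + 3.1466, 0.0000 + -8.6452) = (3.1466, -8.6452)
link 1: phi[1] = -70 + -70 = -140 deg
  cos(-140 deg) = -0.7660, sin(-140 deg) = -0.6428
  joint[2] = (3.1466, -8.6452) + 2 * (-0.7660, -0.6428) = (3.1466 + -1.5321, -8.6452 + -1.2856) = (1.6145, -9.9307)
link 2: phi[2] = -70 + -70 + 120 = -20 deg
  cos(-20 deg) = 0.9397, sin(-20 deg) = -0.3420
  joint[3] = (1.6145, -9.9307) + 9 * (0.9397, -0.3420) = (1.6145 + 8.4572, -9.9307 + -3.0782) = (10.0717, -13.0089)
link 3: phi[3] = -70 + -70 + 120 + 110 = 90 deg
  cos(90 deg) = 0.0000, sin(90 deg) = 1.0000
  joint[4] = (10.0717, -13.0089) + 11.4 * (0.0000, 1.0000) = (10.0717 + 0.0000, -13.0089 + 11.4000) = (10.0717, -1.6089)
End effector: (10.0717, -1.6089)

Answer: 10.0717 -1.6089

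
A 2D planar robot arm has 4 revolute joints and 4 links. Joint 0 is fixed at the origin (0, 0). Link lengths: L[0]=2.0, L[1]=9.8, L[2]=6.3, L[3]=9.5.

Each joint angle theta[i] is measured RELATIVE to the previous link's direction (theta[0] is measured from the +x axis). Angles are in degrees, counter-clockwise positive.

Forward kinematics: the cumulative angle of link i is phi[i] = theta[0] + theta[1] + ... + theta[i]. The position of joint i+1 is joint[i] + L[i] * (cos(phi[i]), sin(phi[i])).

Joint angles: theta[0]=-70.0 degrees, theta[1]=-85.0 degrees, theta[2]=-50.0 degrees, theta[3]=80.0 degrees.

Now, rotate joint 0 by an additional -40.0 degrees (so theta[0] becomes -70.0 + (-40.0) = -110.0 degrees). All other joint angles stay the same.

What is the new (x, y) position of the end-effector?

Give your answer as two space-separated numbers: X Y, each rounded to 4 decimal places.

Answer: -21.9889 3.9080

Derivation:
joint[0] = (0.0000, 0.0000)  (base)
link 0: phi[0] = -110 = -110 deg
  cos(-110 deg) = -0.3420, sin(-110 deg) = -0.9397
  joint[1] = (0.0000, 0.0000) + 2 * (-0.3420, -0.9397) = (0.0000 + -0.6840, 0.0000 + -1.8794) = (-0.6840, -1.8794)
link 1: phi[1] = -110 + -85 = -195 deg
  cos(-195 deg) = -0.9659, sin(-195 deg) = 0.2588
  joint[2] = (-0.6840, -1.8794) + 9.8 * (-0.9659, 0.2588) = (-0.6840 + -9.4661, -1.8794 + 2.5364) = (-10.1501, 0.6570)
link 2: phi[2] = -110 + -85 + -50 = -245 deg
  cos(-245 deg) = -0.4226, sin(-245 deg) = 0.9063
  joint[3] = (-10.1501, 0.6570) + 6.3 * (-0.4226, 0.9063) = (-10.1501 + -2.6625, 0.6570 + 5.7097) = (-12.8126, 6.3668)
link 3: phi[3] = -110 + -85 + -50 + 80 = -165 deg
  cos(-165 deg) = -0.9659, sin(-165 deg) = -0.2588
  joint[4] = (-12.8126, 6.3668) + 9.5 * (-0.9659, -0.2588) = (-12.8126 + -9.1763, 6.3668 + -2.4588) = (-21.9889, 3.9080)
End effector: (-21.9889, 3.9080)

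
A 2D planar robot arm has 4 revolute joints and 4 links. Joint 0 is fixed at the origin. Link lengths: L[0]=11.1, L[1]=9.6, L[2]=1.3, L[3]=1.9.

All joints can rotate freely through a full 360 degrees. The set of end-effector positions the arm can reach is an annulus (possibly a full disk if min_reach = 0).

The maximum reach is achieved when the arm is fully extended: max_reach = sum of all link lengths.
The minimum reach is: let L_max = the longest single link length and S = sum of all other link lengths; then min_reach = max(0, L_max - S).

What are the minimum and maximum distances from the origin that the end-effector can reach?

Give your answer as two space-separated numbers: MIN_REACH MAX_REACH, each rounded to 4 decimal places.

Link lengths: [11.1, 9.6, 1.3, 1.9]
max_reach = 11.1 + 9.6 + 1.3 + 1.9 = 23.9
L_max = max([11.1, 9.6, 1.3, 1.9]) = 11.1
S (sum of others) = 23.9 - 11.1 = 12.8
min_reach = max(0, 11.1 - 12.8) = max(0, -1.7) = 0

Answer: 0.0000 23.9000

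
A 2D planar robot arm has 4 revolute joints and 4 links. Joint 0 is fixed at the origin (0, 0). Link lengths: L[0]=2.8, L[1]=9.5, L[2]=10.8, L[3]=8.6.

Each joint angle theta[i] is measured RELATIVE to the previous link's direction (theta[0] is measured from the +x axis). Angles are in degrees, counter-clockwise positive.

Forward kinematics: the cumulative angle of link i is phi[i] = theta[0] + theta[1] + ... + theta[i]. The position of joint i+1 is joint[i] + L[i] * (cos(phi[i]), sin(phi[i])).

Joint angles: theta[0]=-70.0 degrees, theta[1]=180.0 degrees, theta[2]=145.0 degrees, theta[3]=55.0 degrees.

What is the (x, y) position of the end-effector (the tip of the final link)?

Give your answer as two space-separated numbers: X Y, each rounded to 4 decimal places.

joint[0] = (0.0000, 0.0000)  (base)
link 0: phi[0] = -70 = -70 deg
  cos(-70 deg) = 0.3420, sin(-70 deg) = -0.9397
  joint[1] = (0.0000, 0.0000) + 2.8 * (0.3420, -0.9397) = (0.0000 + 0.9577, 0.0000 + -2.6311) = (0.9577, -2.6311)
link 1: phi[1] = -70 + 180 = 110 deg
  cos(110 deg) = -0.3420, sin(110 deg) = 0.9397
  joint[2] = (0.9577, -2.6311) + 9.5 * (-0.3420, 0.9397) = (0.9577 + -3.2492, -2.6311 + 8.9271) = (-2.2915, 6.2959)
link 2: phi[2] = -70 + 180 + 145 = 255 deg
  cos(255 deg) = -0.2588, sin(255 deg) = -0.9659
  joint[3] = (-2.2915, 6.2959) + 10.8 * (-0.2588, -0.9659) = (-2.2915 + -2.7952, 6.2959 + -10.4320) = (-5.0868, -4.1361)
link 3: phi[3] = -70 + 180 + 145 + 55 = 310 deg
  cos(310 deg) = 0.6428, sin(310 deg) = -0.7660
  joint[4] = (-5.0868, -4.1361) + 8.6 * (0.6428, -0.7660) = (-5.0868 + 5.5280, -4.1361 + -6.5880) = (0.4412, -10.7240)
End effector: (0.4412, -10.7240)

Answer: 0.4412 -10.7240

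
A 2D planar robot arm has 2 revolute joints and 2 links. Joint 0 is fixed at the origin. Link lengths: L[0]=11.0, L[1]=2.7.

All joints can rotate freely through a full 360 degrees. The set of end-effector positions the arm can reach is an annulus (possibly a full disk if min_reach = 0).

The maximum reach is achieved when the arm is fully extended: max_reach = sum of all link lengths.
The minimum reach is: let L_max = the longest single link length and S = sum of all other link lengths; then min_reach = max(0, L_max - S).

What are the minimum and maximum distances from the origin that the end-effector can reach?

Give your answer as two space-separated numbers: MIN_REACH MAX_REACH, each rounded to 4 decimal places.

Answer: 8.3000 13.7000

Derivation:
Link lengths: [11.0, 2.7]
max_reach = 11 + 2.7 = 13.7
L_max = max([11.0, 2.7]) = 11
S (sum of others) = 13.7 - 11 = 2.7
min_reach = max(0, 11 - 2.7) = max(0, 8.3) = 8.3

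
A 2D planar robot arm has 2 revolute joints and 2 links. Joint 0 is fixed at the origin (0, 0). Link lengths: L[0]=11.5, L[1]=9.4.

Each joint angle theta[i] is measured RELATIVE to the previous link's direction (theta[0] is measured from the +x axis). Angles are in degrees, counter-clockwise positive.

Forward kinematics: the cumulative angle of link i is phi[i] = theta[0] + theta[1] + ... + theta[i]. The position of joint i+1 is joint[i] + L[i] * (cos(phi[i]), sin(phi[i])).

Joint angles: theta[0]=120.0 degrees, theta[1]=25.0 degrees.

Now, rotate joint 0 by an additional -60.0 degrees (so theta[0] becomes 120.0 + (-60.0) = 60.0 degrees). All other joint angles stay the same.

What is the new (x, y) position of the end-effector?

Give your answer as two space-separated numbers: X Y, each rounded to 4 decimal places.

Answer: 6.5693 19.3235

Derivation:
joint[0] = (0.0000, 0.0000)  (base)
link 0: phi[0] = 60 = 60 deg
  cos(60 deg) = 0.5000, sin(60 deg) = 0.8660
  joint[1] = (0.0000, 0.0000) + 11.5 * (0.5000, 0.8660) = (0.0000 + 5.7500, 0.0000 + 9.9593) = (5.7500, 9.9593)
link 1: phi[1] = 60 + 25 = 85 deg
  cos(85 deg) = 0.0872, sin(85 deg) = 0.9962
  joint[2] = (5.7500, 9.9593) + 9.4 * (0.0872, 0.9962) = (5.7500 + 0.8193, 9.9593 + 9.3642) = (6.5693, 19.3235)
End effector: (6.5693, 19.3235)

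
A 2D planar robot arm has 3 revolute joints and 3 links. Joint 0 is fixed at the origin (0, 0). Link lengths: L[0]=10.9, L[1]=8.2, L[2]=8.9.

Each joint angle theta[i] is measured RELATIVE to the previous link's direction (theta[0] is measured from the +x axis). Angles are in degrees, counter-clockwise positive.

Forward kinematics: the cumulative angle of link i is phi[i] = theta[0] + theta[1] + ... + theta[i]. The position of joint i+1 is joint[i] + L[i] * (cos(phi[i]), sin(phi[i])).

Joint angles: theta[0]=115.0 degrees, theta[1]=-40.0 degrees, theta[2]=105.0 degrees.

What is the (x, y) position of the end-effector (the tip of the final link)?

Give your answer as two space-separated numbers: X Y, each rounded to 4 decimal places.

joint[0] = (0.0000, 0.0000)  (base)
link 0: phi[0] = 115 = 115 deg
  cos(115 deg) = -0.4226, sin(115 deg) = 0.9063
  joint[1] = (0.0000, 0.0000) + 10.9 * (-0.4226, 0.9063) = (0.0000 + -4.6065, 0.0000 + 9.8788) = (-4.6065, 9.8788)
link 1: phi[1] = 115 + -40 = 75 deg
  cos(75 deg) = 0.2588, sin(75 deg) = 0.9659
  joint[2] = (-4.6065, 9.8788) + 8.2 * (0.2588, 0.9659) = (-4.6065 + 2.1223, 9.8788 + 7.9206) = (-2.4842, 17.7993)
link 2: phi[2] = 115 + -40 + 105 = 180 deg
  cos(180 deg) = -1.0000, sin(180 deg) = 0.0000
  joint[3] = (-2.4842, 17.7993) + 8.9 * (-1.0000, 0.0000) = (-2.4842 + -8.9000, 17.7993 + 0.0000) = (-11.3842, 17.7993)
End effector: (-11.3842, 17.7993)

Answer: -11.3842 17.7993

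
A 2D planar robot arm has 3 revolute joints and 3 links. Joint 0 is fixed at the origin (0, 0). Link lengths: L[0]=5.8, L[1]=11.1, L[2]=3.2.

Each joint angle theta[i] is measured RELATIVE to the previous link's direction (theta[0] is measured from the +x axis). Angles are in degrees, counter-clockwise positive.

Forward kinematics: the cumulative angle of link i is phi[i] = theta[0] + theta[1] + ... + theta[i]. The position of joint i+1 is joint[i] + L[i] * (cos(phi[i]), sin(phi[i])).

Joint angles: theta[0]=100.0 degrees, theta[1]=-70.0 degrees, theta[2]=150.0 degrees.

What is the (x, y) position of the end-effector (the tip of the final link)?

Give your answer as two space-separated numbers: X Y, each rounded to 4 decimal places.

Answer: 5.4057 11.2619

Derivation:
joint[0] = (0.0000, 0.0000)  (base)
link 0: phi[0] = 100 = 100 deg
  cos(100 deg) = -0.1736, sin(100 deg) = 0.9848
  joint[1] = (0.0000, 0.0000) + 5.8 * (-0.1736, 0.9848) = (0.0000 + -1.0072, 0.0000 + 5.7119) = (-1.0072, 5.7119)
link 1: phi[1] = 100 + -70 = 30 deg
  cos(30 deg) = 0.8660, sin(30 deg) = 0.5000
  joint[2] = (-1.0072, 5.7119) + 11.1 * (0.8660, 0.5000) = (-1.0072 + 9.6129, 5.7119 + 5.5500) = (8.6057, 11.2619)
link 2: phi[2] = 100 + -70 + 150 = 180 deg
  cos(180 deg) = -1.0000, sin(180 deg) = 0.0000
  joint[3] = (8.6057, 11.2619) + 3.2 * (-1.0000, 0.0000) = (8.6057 + -3.2000, 11.2619 + 0.0000) = (5.4057, 11.2619)
End effector: (5.4057, 11.2619)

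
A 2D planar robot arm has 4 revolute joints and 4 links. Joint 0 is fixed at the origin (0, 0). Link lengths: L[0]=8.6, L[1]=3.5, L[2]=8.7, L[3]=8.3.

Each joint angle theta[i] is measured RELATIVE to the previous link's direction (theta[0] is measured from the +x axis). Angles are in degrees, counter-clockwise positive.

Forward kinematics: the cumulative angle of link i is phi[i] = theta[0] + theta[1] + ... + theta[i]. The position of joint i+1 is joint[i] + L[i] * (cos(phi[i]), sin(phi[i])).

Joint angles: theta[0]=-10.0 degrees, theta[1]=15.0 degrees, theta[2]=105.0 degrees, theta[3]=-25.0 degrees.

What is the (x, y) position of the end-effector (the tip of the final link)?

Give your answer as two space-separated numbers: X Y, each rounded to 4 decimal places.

Answer: 9.7038 15.2554

Derivation:
joint[0] = (0.0000, 0.0000)  (base)
link 0: phi[0] = -10 = -10 deg
  cos(-10 deg) = 0.9848, sin(-10 deg) = -0.1736
  joint[1] = (0.0000, 0.0000) + 8.6 * (0.9848, -0.1736) = (0.0000 + 8.4693, 0.0000 + -1.4934) = (8.4693, -1.4934)
link 1: phi[1] = -10 + 15 = 5 deg
  cos(5 deg) = 0.9962, sin(5 deg) = 0.0872
  joint[2] = (8.4693, -1.4934) + 3.5 * (0.9962, 0.0872) = (8.4693 + 3.4867, -1.4934 + 0.3050) = (11.9560, -1.1883)
link 2: phi[2] = -10 + 15 + 105 = 110 deg
  cos(110 deg) = -0.3420, sin(110 deg) = 0.9397
  joint[3] = (11.9560, -1.1883) + 8.7 * (-0.3420, 0.9397) = (11.9560 + -2.9756, -1.1883 + 8.1753) = (8.9805, 6.9870)
link 3: phi[3] = -10 + 15 + 105 + -25 = 85 deg
  cos(85 deg) = 0.0872, sin(85 deg) = 0.9962
  joint[4] = (8.9805, 6.9870) + 8.3 * (0.0872, 0.9962) = (8.9805 + 0.7234, 6.9870 + 8.2684) = (9.7038, 15.2554)
End effector: (9.7038, 15.2554)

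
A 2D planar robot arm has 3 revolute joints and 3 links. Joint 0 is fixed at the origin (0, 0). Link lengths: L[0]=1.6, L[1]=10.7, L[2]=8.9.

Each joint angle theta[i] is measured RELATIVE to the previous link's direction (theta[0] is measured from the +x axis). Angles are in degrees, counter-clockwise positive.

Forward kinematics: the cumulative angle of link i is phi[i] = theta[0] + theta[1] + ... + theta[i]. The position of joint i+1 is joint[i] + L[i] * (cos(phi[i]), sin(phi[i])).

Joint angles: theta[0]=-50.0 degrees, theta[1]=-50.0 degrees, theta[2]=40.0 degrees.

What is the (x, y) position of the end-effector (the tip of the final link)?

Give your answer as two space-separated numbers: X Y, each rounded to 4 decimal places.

joint[0] = (0.0000, 0.0000)  (base)
link 0: phi[0] = -50 = -50 deg
  cos(-50 deg) = 0.6428, sin(-50 deg) = -0.7660
  joint[1] = (0.0000, 0.0000) + 1.6 * (0.6428, -0.7660) = (0.0000 + 1.0285, 0.0000 + -1.2257) = (1.0285, -1.2257)
link 1: phi[1] = -50 + -50 = -100 deg
  cos(-100 deg) = -0.1736, sin(-100 deg) = -0.9848
  joint[2] = (1.0285, -1.2257) + 10.7 * (-0.1736, -0.9848) = (1.0285 + -1.8580, -1.2257 + -10.5374) = (-0.8296, -11.7631)
link 2: phi[2] = -50 + -50 + 40 = -60 deg
  cos(-60 deg) = 0.5000, sin(-60 deg) = -0.8660
  joint[3] = (-0.8296, -11.7631) + 8.9 * (0.5000, -0.8660) = (-0.8296 + 4.4500, -11.7631 + -7.7076) = (3.6204, -19.4707)
End effector: (3.6204, -19.4707)

Answer: 3.6204 -19.4707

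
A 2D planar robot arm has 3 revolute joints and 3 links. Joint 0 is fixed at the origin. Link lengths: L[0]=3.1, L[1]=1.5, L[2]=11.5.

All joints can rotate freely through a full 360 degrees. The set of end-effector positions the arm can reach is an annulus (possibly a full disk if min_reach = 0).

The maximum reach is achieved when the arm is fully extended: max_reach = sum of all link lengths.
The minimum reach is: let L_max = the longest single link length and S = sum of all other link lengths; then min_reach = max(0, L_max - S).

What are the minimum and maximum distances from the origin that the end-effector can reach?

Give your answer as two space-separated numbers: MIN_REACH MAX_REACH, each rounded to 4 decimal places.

Answer: 6.9000 16.1000

Derivation:
Link lengths: [3.1, 1.5, 11.5]
max_reach = 3.1 + 1.5 + 11.5 = 16.1
L_max = max([3.1, 1.5, 11.5]) = 11.5
S (sum of others) = 16.1 - 11.5 = 4.6
min_reach = max(0, 11.5 - 4.6) = max(0, 6.9) = 6.9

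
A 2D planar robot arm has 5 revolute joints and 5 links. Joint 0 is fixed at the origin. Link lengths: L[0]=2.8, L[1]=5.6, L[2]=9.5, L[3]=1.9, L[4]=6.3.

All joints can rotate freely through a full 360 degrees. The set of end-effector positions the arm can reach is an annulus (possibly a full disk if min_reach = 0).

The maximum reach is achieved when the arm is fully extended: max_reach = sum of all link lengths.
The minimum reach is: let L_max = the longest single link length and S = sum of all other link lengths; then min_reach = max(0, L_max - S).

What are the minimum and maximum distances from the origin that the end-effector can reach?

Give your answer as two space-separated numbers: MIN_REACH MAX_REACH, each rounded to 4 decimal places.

Answer: 0.0000 26.1000

Derivation:
Link lengths: [2.8, 5.6, 9.5, 1.9, 6.3]
max_reach = 2.8 + 5.6 + 9.5 + 1.9 + 6.3 = 26.1
L_max = max([2.8, 5.6, 9.5, 1.9, 6.3]) = 9.5
S (sum of others) = 26.1 - 9.5 = 16.6
min_reach = max(0, 9.5 - 16.6) = max(0, -7.1) = 0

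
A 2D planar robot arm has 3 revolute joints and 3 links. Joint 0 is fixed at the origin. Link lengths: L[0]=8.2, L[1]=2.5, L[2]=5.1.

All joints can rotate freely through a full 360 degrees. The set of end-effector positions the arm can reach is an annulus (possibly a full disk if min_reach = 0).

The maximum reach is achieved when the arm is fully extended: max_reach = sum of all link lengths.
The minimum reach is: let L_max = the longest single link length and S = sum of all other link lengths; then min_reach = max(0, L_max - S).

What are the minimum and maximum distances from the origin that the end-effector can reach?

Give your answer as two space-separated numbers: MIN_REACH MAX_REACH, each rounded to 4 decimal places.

Answer: 0.6000 15.8000

Derivation:
Link lengths: [8.2, 2.5, 5.1]
max_reach = 8.2 + 2.5 + 5.1 = 15.8
L_max = max([8.2, 2.5, 5.1]) = 8.2
S (sum of others) = 15.8 - 8.2 = 7.6
min_reach = max(0, 8.2 - 7.6) = max(0, 0.6) = 0.6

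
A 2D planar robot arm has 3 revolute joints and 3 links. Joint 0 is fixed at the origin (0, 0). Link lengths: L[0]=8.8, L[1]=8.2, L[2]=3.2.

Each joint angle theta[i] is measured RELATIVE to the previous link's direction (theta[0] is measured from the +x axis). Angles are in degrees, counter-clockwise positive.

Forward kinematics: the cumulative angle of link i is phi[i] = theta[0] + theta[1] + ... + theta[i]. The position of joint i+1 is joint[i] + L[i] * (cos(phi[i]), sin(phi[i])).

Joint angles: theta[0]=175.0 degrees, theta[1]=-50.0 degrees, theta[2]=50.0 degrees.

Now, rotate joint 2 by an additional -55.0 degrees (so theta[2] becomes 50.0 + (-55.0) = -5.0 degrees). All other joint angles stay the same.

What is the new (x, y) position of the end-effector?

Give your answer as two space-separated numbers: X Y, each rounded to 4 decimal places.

Answer: -15.0698 10.2553

Derivation:
joint[0] = (0.0000, 0.0000)  (base)
link 0: phi[0] = 175 = 175 deg
  cos(175 deg) = -0.9962, sin(175 deg) = 0.0872
  joint[1] = (0.0000, 0.0000) + 8.8 * (-0.9962, 0.0872) = (0.0000 + -8.7665, 0.0000 + 0.7670) = (-8.7665, 0.7670)
link 1: phi[1] = 175 + -50 = 125 deg
  cos(125 deg) = -0.5736, sin(125 deg) = 0.8192
  joint[2] = (-8.7665, 0.7670) + 8.2 * (-0.5736, 0.8192) = (-8.7665 + -4.7033, 0.7670 + 6.7170) = (-13.4698, 7.4840)
link 2: phi[2] = 175 + -50 + -5 = 120 deg
  cos(120 deg) = -0.5000, sin(120 deg) = 0.8660
  joint[3] = (-13.4698, 7.4840) + 3.2 * (-0.5000, 0.8660) = (-13.4698 + -1.6000, 7.4840 + 2.7713) = (-15.0698, 10.2553)
End effector: (-15.0698, 10.2553)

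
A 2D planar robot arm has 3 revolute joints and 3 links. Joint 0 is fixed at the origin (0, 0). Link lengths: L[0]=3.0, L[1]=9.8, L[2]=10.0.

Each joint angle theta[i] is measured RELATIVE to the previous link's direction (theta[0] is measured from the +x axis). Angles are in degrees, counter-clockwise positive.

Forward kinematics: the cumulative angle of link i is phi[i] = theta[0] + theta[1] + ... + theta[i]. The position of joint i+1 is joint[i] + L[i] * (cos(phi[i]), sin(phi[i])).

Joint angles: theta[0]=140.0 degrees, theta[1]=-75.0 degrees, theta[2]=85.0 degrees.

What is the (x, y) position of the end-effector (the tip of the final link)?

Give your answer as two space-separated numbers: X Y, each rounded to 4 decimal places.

Answer: -6.8167 15.8102

Derivation:
joint[0] = (0.0000, 0.0000)  (base)
link 0: phi[0] = 140 = 140 deg
  cos(140 deg) = -0.7660, sin(140 deg) = 0.6428
  joint[1] = (0.0000, 0.0000) + 3 * (-0.7660, 0.6428) = (0.0000 + -2.2981, 0.0000 + 1.9284) = (-2.2981, 1.9284)
link 1: phi[1] = 140 + -75 = 65 deg
  cos(65 deg) = 0.4226, sin(65 deg) = 0.9063
  joint[2] = (-2.2981, 1.9284) + 9.8 * (0.4226, 0.9063) = (-2.2981 + 4.1417, 1.9284 + 8.8818) = (1.8435, 10.8102)
link 2: phi[2] = 140 + -75 + 85 = 150 deg
  cos(150 deg) = -0.8660, sin(150 deg) = 0.5000
  joint[3] = (1.8435, 10.8102) + 10 * (-0.8660, 0.5000) = (1.8435 + -8.6603, 10.8102 + 5.0000) = (-6.8167, 15.8102)
End effector: (-6.8167, 15.8102)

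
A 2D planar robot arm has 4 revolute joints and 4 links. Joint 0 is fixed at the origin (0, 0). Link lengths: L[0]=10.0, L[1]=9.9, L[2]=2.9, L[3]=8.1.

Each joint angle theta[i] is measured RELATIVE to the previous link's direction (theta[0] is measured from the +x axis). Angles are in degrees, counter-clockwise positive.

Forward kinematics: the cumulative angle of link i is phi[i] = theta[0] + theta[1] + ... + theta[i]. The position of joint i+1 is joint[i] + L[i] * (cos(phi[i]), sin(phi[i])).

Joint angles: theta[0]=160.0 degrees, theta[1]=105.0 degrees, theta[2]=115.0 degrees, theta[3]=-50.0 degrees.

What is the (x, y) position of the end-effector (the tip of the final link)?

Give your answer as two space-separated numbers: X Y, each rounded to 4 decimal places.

Answer: -0.5199 -9.5003

Derivation:
joint[0] = (0.0000, 0.0000)  (base)
link 0: phi[0] = 160 = 160 deg
  cos(160 deg) = -0.9397, sin(160 deg) = 0.3420
  joint[1] = (0.0000, 0.0000) + 10 * (-0.9397, 0.3420) = (0.0000 + -9.3969, 0.0000 + 3.4202) = (-9.3969, 3.4202)
link 1: phi[1] = 160 + 105 = 265 deg
  cos(265 deg) = -0.0872, sin(265 deg) = -0.9962
  joint[2] = (-9.3969, 3.4202) + 9.9 * (-0.0872, -0.9962) = (-9.3969 + -0.8628, 3.4202 + -9.8623) = (-10.2598, -6.4421)
link 2: phi[2] = 160 + 105 + 115 = 380 deg
  cos(380 deg) = 0.9397, sin(380 deg) = 0.3420
  joint[3] = (-10.2598, -6.4421) + 2.9 * (0.9397, 0.3420) = (-10.2598 + 2.7251, -6.4421 + 0.9919) = (-7.5347, -5.4503)
link 3: phi[3] = 160 + 105 + 115 + -50 = 330 deg
  cos(330 deg) = 0.8660, sin(330 deg) = -0.5000
  joint[4] = (-7.5347, -5.4503) + 8.1 * (0.8660, -0.5000) = (-7.5347 + 7.0148, -5.4503 + -4.0500) = (-0.5199, -9.5003)
End effector: (-0.5199, -9.5003)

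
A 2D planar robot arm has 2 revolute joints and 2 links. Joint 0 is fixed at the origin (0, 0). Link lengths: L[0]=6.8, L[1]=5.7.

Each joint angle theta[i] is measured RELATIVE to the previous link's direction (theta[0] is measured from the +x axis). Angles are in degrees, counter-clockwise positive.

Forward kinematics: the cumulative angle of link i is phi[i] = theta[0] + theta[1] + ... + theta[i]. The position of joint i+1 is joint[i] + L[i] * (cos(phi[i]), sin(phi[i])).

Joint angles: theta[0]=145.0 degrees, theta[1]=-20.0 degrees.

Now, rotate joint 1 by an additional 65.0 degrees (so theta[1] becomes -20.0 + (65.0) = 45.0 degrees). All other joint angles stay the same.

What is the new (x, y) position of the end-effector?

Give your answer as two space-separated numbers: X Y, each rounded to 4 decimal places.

joint[0] = (0.0000, 0.0000)  (base)
link 0: phi[0] = 145 = 145 deg
  cos(145 deg) = -0.8192, sin(145 deg) = 0.5736
  joint[1] = (0.0000, 0.0000) + 6.8 * (-0.8192, 0.5736) = (0.0000 + -5.5702, 0.0000 + 3.9003) = (-5.5702, 3.9003)
link 1: phi[1] = 145 + 45 = 190 deg
  cos(190 deg) = -0.9848, sin(190 deg) = -0.1736
  joint[2] = (-5.5702, 3.9003) + 5.7 * (-0.9848, -0.1736) = (-5.5702 + -5.6134, 3.9003 + -0.9898) = (-11.1836, 2.9105)
End effector: (-11.1836, 2.9105)

Answer: -11.1836 2.9105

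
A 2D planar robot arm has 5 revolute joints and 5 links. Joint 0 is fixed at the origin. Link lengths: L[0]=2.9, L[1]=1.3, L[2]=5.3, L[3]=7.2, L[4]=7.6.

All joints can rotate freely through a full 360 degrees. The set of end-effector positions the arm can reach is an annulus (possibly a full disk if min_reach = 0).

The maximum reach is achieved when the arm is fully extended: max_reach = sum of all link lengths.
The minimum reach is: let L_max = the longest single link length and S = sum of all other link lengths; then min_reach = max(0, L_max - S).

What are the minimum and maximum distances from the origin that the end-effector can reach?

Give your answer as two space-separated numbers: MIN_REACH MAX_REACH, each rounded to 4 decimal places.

Link lengths: [2.9, 1.3, 5.3, 7.2, 7.6]
max_reach = 2.9 + 1.3 + 5.3 + 7.2 + 7.6 = 24.3
L_max = max([2.9, 1.3, 5.3, 7.2, 7.6]) = 7.6
S (sum of others) = 24.3 - 7.6 = 16.7
min_reach = max(0, 7.6 - 16.7) = max(0, -9.1) = 0

Answer: 0.0000 24.3000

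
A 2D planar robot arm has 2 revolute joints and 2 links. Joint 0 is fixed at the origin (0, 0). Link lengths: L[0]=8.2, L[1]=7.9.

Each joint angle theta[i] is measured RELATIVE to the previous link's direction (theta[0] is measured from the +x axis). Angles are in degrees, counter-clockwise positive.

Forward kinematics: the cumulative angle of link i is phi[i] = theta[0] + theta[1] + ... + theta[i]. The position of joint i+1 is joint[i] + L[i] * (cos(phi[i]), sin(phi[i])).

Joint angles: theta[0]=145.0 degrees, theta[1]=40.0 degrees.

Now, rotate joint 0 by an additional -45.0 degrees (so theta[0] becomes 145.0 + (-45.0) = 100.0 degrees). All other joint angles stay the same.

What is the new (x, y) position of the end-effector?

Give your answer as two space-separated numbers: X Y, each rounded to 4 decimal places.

joint[0] = (0.0000, 0.0000)  (base)
link 0: phi[0] = 100 = 100 deg
  cos(100 deg) = -0.1736, sin(100 deg) = 0.9848
  joint[1] = (0.0000, 0.0000) + 8.2 * (-0.1736, 0.9848) = (0.0000 + -1.4239, 0.0000 + 8.0754) = (-1.4239, 8.0754)
link 1: phi[1] = 100 + 40 = 140 deg
  cos(140 deg) = -0.7660, sin(140 deg) = 0.6428
  joint[2] = (-1.4239, 8.0754) + 7.9 * (-0.7660, 0.6428) = (-1.4239 + -6.0518, 8.0754 + 5.0780) = (-7.4757, 13.1534)
End effector: (-7.4757, 13.1534)

Answer: -7.4757 13.1534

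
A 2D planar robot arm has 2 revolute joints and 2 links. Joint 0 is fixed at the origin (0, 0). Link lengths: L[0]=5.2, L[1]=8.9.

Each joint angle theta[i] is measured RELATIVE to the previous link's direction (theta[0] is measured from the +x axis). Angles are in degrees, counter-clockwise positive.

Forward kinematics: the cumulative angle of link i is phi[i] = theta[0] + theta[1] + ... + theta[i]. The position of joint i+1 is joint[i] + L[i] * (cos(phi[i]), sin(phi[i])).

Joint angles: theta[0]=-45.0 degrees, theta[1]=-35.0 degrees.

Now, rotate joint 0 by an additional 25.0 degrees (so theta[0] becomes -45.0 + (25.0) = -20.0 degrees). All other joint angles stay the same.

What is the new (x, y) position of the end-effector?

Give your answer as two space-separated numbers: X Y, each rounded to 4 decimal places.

Answer: 9.9912 -9.0690

Derivation:
joint[0] = (0.0000, 0.0000)  (base)
link 0: phi[0] = -20 = -20 deg
  cos(-20 deg) = 0.9397, sin(-20 deg) = -0.3420
  joint[1] = (0.0000, 0.0000) + 5.2 * (0.9397, -0.3420) = (0.0000 + 4.8864, 0.0000 + -1.7785) = (4.8864, -1.7785)
link 1: phi[1] = -20 + -35 = -55 deg
  cos(-55 deg) = 0.5736, sin(-55 deg) = -0.8192
  joint[2] = (4.8864, -1.7785) + 8.9 * (0.5736, -0.8192) = (4.8864 + 5.1048, -1.7785 + -7.2905) = (9.9912, -9.0690)
End effector: (9.9912, -9.0690)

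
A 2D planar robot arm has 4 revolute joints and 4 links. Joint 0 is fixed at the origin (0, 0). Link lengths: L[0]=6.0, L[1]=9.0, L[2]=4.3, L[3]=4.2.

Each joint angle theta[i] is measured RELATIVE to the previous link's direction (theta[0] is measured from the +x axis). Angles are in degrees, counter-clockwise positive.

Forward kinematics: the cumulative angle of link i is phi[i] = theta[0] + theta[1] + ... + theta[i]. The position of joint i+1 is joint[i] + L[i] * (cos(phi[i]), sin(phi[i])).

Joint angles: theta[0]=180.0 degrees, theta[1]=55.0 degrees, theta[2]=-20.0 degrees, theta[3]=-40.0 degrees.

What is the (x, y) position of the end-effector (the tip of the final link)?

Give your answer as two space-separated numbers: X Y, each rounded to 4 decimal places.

joint[0] = (0.0000, 0.0000)  (base)
link 0: phi[0] = 180 = 180 deg
  cos(180 deg) = -1.0000, sin(180 deg) = 0.0000
  joint[1] = (0.0000, 0.0000) + 6 * (-1.0000, 0.0000) = (0.0000 + -6.0000, 0.0000 + 0.0000) = (-6.0000, 0.0000)
link 1: phi[1] = 180 + 55 = 235 deg
  cos(235 deg) = -0.5736, sin(235 deg) = -0.8192
  joint[2] = (-6.0000, 0.0000) + 9 * (-0.5736, -0.8192) = (-6.0000 + -5.1622, 0.0000 + -7.3724) = (-11.1622, -7.3724)
link 2: phi[2] = 180 + 55 + -20 = 215 deg
  cos(215 deg) = -0.8192, sin(215 deg) = -0.5736
  joint[3] = (-11.1622, -7.3724) + 4.3 * (-0.8192, -0.5736) = (-11.1622 + -3.5224, -7.3724 + -2.4664) = (-14.6845, -9.8387)
link 3: phi[3] = 180 + 55 + -20 + -40 = 175 deg
  cos(175 deg) = -0.9962, sin(175 deg) = 0.0872
  joint[4] = (-14.6845, -9.8387) + 4.2 * (-0.9962, 0.0872) = (-14.6845 + -4.1840, -9.8387 + 0.3661) = (-18.8686, -9.4727)
End effector: (-18.8686, -9.4727)

Answer: -18.8686 -9.4727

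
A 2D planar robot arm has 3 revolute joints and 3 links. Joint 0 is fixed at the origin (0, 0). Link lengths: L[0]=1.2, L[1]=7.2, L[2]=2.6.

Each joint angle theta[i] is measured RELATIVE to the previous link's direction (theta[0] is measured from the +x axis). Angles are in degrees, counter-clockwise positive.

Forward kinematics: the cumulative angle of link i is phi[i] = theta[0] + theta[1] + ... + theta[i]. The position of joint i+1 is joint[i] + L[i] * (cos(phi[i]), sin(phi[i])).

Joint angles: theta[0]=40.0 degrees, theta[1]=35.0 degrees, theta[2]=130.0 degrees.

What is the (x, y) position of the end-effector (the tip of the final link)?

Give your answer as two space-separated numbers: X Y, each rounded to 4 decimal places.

Answer: 0.4264 6.6272

Derivation:
joint[0] = (0.0000, 0.0000)  (base)
link 0: phi[0] = 40 = 40 deg
  cos(40 deg) = 0.7660, sin(40 deg) = 0.6428
  joint[1] = (0.0000, 0.0000) + 1.2 * (0.7660, 0.6428) = (0.0000 + 0.9193, 0.0000 + 0.7713) = (0.9193, 0.7713)
link 1: phi[1] = 40 + 35 = 75 deg
  cos(75 deg) = 0.2588, sin(75 deg) = 0.9659
  joint[2] = (0.9193, 0.7713) + 7.2 * (0.2588, 0.9659) = (0.9193 + 1.8635, 0.7713 + 6.9547) = (2.7828, 7.7260)
link 2: phi[2] = 40 + 35 + 130 = 205 deg
  cos(205 deg) = -0.9063, sin(205 deg) = -0.4226
  joint[3] = (2.7828, 7.7260) + 2.6 * (-0.9063, -0.4226) = (2.7828 + -2.3564, 7.7260 + -1.0988) = (0.4264, 6.6272)
End effector: (0.4264, 6.6272)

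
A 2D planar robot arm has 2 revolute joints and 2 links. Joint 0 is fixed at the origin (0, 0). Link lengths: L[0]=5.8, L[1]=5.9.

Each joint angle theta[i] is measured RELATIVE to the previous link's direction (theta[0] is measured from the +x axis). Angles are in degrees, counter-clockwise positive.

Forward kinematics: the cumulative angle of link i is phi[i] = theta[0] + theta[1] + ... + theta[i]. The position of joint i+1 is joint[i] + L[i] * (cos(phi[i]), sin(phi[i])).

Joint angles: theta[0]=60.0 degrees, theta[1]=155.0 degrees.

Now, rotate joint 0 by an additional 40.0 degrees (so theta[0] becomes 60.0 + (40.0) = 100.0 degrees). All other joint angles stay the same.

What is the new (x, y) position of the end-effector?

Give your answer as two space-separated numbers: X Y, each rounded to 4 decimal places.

Answer: -2.5342 0.0129

Derivation:
joint[0] = (0.0000, 0.0000)  (base)
link 0: phi[0] = 100 = 100 deg
  cos(100 deg) = -0.1736, sin(100 deg) = 0.9848
  joint[1] = (0.0000, 0.0000) + 5.8 * (-0.1736, 0.9848) = (0.0000 + -1.0072, 0.0000 + 5.7119) = (-1.0072, 5.7119)
link 1: phi[1] = 100 + 155 = 255 deg
  cos(255 deg) = -0.2588, sin(255 deg) = -0.9659
  joint[2] = (-1.0072, 5.7119) + 5.9 * (-0.2588, -0.9659) = (-1.0072 + -1.5270, 5.7119 + -5.6990) = (-2.5342, 0.0129)
End effector: (-2.5342, 0.0129)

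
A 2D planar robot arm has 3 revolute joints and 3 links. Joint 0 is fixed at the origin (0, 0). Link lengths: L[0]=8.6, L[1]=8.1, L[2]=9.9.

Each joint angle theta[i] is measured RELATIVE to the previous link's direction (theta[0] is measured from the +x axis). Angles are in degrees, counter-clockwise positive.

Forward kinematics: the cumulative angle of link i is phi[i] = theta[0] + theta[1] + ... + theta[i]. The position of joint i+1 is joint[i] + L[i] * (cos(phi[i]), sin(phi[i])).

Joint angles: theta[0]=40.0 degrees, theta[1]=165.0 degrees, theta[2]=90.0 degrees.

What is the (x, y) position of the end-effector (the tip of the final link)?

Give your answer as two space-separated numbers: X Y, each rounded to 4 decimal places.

Answer: 3.4308 -6.8677

Derivation:
joint[0] = (0.0000, 0.0000)  (base)
link 0: phi[0] = 40 = 40 deg
  cos(40 deg) = 0.7660, sin(40 deg) = 0.6428
  joint[1] = (0.0000, 0.0000) + 8.6 * (0.7660, 0.6428) = (0.0000 + 6.5880, 0.0000 + 5.5280) = (6.5880, 5.5280)
link 1: phi[1] = 40 + 165 = 205 deg
  cos(205 deg) = -0.9063, sin(205 deg) = -0.4226
  joint[2] = (6.5880, 5.5280) + 8.1 * (-0.9063, -0.4226) = (6.5880 + -7.3411, 5.5280 + -3.4232) = (-0.7531, 2.1048)
link 2: phi[2] = 40 + 165 + 90 = 295 deg
  cos(295 deg) = 0.4226, sin(295 deg) = -0.9063
  joint[3] = (-0.7531, 2.1048) + 9.9 * (0.4226, -0.9063) = (-0.7531 + 4.1839, 2.1048 + -8.9724) = (3.4308, -6.8677)
End effector: (3.4308, -6.8677)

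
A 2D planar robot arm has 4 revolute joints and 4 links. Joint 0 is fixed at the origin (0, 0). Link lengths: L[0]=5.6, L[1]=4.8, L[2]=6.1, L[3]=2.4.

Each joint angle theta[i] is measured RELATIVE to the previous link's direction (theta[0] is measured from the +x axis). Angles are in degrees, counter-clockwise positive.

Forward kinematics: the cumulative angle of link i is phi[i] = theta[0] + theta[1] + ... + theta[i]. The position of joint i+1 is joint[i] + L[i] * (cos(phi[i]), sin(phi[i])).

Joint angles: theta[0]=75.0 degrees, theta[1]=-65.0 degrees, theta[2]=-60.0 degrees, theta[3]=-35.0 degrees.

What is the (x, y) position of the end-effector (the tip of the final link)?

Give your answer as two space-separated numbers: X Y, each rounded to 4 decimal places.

Answer: 10.3066 -0.8210

Derivation:
joint[0] = (0.0000, 0.0000)  (base)
link 0: phi[0] = 75 = 75 deg
  cos(75 deg) = 0.2588, sin(75 deg) = 0.9659
  joint[1] = (0.0000, 0.0000) + 5.6 * (0.2588, 0.9659) = (0.0000 + 1.4494, 0.0000 + 5.4092) = (1.4494, 5.4092)
link 1: phi[1] = 75 + -65 = 10 deg
  cos(10 deg) = 0.9848, sin(10 deg) = 0.1736
  joint[2] = (1.4494, 5.4092) + 4.8 * (0.9848, 0.1736) = (1.4494 + 4.7271, 5.4092 + 0.8335) = (6.1765, 6.2427)
link 2: phi[2] = 75 + -65 + -60 = -50 deg
  cos(-50 deg) = 0.6428, sin(-50 deg) = -0.7660
  joint[3] = (6.1765, 6.2427) + 6.1 * (0.6428, -0.7660) = (6.1765 + 3.9210, 6.2427 + -4.6729) = (10.0975, 1.5698)
link 3: phi[3] = 75 + -65 + -60 + -35 = -85 deg
  cos(-85 deg) = 0.0872, sin(-85 deg) = -0.9962
  joint[4] = (10.0975, 1.5698) + 2.4 * (0.0872, -0.9962) = (10.0975 + 0.2092, 1.5698 + -2.3909) = (10.3066, -0.8210)
End effector: (10.3066, -0.8210)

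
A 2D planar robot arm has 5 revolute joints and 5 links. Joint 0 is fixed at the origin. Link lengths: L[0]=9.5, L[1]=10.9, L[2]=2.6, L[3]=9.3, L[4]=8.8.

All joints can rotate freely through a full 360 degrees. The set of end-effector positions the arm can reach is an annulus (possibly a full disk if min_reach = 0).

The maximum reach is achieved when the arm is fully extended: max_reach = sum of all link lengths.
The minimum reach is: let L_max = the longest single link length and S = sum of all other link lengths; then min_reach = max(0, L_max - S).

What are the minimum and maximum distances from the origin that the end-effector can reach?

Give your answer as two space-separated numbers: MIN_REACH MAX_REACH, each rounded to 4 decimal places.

Answer: 0.0000 41.1000

Derivation:
Link lengths: [9.5, 10.9, 2.6, 9.3, 8.8]
max_reach = 9.5 + 10.9 + 2.6 + 9.3 + 8.8 = 41.1
L_max = max([9.5, 10.9, 2.6, 9.3, 8.8]) = 10.9
S (sum of others) = 41.1 - 10.9 = 30.2
min_reach = max(0, 10.9 - 30.2) = max(0, -19.3) = 0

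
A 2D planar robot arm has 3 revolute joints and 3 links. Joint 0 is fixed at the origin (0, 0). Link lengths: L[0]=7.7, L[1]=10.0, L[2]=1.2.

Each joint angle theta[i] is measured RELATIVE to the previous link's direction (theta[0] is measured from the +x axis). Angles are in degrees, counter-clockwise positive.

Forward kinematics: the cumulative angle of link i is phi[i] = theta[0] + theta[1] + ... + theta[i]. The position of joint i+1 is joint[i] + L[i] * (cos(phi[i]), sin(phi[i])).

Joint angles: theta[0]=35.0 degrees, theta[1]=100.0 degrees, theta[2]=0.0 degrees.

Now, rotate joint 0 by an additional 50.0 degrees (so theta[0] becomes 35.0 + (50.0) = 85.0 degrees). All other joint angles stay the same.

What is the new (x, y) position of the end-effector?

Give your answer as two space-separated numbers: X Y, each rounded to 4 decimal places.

Answer: -10.4863 6.6946

Derivation:
joint[0] = (0.0000, 0.0000)  (base)
link 0: phi[0] = 85 = 85 deg
  cos(85 deg) = 0.0872, sin(85 deg) = 0.9962
  joint[1] = (0.0000, 0.0000) + 7.7 * (0.0872, 0.9962) = (0.0000 + 0.6711, 0.0000 + 7.6707) = (0.6711, 7.6707)
link 1: phi[1] = 85 + 100 = 185 deg
  cos(185 deg) = -0.9962, sin(185 deg) = -0.0872
  joint[2] = (0.6711, 7.6707) + 10 * (-0.9962, -0.0872) = (0.6711 + -9.9619, 7.6707 + -0.8716) = (-9.2908, 6.7991)
link 2: phi[2] = 85 + 100 + 0 = 185 deg
  cos(185 deg) = -0.9962, sin(185 deg) = -0.0872
  joint[3] = (-9.2908, 6.7991) + 1.2 * (-0.9962, -0.0872) = (-9.2908 + -1.1954, 6.7991 + -0.1046) = (-10.4863, 6.6946)
End effector: (-10.4863, 6.6946)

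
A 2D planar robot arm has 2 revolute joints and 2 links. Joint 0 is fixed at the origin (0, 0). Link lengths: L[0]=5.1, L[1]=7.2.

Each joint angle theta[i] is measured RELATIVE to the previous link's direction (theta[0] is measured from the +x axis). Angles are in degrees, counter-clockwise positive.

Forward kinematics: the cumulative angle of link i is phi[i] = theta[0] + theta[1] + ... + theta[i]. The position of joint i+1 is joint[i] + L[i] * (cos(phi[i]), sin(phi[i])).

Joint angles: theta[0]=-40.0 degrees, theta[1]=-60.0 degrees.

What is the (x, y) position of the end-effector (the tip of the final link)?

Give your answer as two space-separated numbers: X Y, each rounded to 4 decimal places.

joint[0] = (0.0000, 0.0000)  (base)
link 0: phi[0] = -40 = -40 deg
  cos(-40 deg) = 0.7660, sin(-40 deg) = -0.6428
  joint[1] = (0.0000, 0.0000) + 5.1 * (0.7660, -0.6428) = (0.0000 + 3.9068, 0.0000 + -3.2782) = (3.9068, -3.2782)
link 1: phi[1] = -40 + -60 = -100 deg
  cos(-100 deg) = -0.1736, sin(-100 deg) = -0.9848
  joint[2] = (3.9068, -3.2782) + 7.2 * (-0.1736, -0.9848) = (3.9068 + -1.2503, -3.2782 + -7.0906) = (2.6566, -10.3688)
End effector: (2.6566, -10.3688)

Answer: 2.6566 -10.3688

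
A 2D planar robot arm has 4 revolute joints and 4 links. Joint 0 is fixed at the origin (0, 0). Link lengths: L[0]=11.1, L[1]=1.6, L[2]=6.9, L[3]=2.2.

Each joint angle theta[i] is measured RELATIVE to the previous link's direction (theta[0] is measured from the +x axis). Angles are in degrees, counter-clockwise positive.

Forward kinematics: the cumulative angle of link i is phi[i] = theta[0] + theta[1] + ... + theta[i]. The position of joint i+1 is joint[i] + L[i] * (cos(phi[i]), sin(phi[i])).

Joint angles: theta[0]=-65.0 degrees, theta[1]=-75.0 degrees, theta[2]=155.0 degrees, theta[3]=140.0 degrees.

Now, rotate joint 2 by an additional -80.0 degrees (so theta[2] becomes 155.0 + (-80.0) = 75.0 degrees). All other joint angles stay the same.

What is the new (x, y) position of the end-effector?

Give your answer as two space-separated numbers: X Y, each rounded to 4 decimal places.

Answer: 6.9509 -15.2170

Derivation:
joint[0] = (0.0000, 0.0000)  (base)
link 0: phi[0] = -65 = -65 deg
  cos(-65 deg) = 0.4226, sin(-65 deg) = -0.9063
  joint[1] = (0.0000, 0.0000) + 11.1 * (0.4226, -0.9063) = (0.0000 + 4.6911, 0.0000 + -10.0600) = (4.6911, -10.0600)
link 1: phi[1] = -65 + -75 = -140 deg
  cos(-140 deg) = -0.7660, sin(-140 deg) = -0.6428
  joint[2] = (4.6911, -10.0600) + 1.6 * (-0.7660, -0.6428) = (4.6911 + -1.2257, -10.0600 + -1.0285) = (3.4654, -11.0885)
link 2: phi[2] = -65 + -75 + 75 = -65 deg
  cos(-65 deg) = 0.4226, sin(-65 deg) = -0.9063
  joint[3] = (3.4654, -11.0885) + 6.9 * (0.4226, -0.9063) = (3.4654 + 2.9161, -11.0885 + -6.2535) = (6.3815, -17.3420)
link 3: phi[3] = -65 + -75 + 75 + 140 = 75 deg
  cos(75 deg) = 0.2588, sin(75 deg) = 0.9659
  joint[4] = (6.3815, -17.3420) + 2.2 * (0.2588, 0.9659) = (6.3815 + 0.5694, -17.3420 + 2.1250) = (6.9509, -15.2170)
End effector: (6.9509, -15.2170)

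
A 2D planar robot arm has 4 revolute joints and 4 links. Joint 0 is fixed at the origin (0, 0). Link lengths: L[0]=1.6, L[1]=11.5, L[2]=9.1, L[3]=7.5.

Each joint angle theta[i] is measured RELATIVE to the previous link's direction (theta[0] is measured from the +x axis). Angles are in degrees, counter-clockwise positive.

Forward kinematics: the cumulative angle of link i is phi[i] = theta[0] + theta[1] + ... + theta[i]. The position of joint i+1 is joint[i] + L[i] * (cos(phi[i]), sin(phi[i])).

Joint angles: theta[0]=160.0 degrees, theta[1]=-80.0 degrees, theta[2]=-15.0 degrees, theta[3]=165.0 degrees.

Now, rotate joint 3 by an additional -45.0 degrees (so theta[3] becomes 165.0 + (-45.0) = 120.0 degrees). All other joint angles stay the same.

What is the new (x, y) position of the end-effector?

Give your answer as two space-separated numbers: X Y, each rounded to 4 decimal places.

Answer: -3.1322 19.4663

Derivation:
joint[0] = (0.0000, 0.0000)  (base)
link 0: phi[0] = 160 = 160 deg
  cos(160 deg) = -0.9397, sin(160 deg) = 0.3420
  joint[1] = (0.0000, 0.0000) + 1.6 * (-0.9397, 0.3420) = (0.0000 + -1.5035, 0.0000 + 0.5472) = (-1.5035, 0.5472)
link 1: phi[1] = 160 + -80 = 80 deg
  cos(80 deg) = 0.1736, sin(80 deg) = 0.9848
  joint[2] = (-1.5035, 0.5472) + 11.5 * (0.1736, 0.9848) = (-1.5035 + 1.9970, 0.5472 + 11.3253) = (0.4934, 11.8725)
link 2: phi[2] = 160 + -80 + -15 = 65 deg
  cos(65 deg) = 0.4226, sin(65 deg) = 0.9063
  joint[3] = (0.4934, 11.8725) + 9.1 * (0.4226, 0.9063) = (0.4934 + 3.8458, 11.8725 + 8.2474) = (4.3393, 20.1199)
link 3: phi[3] = 160 + -80 + -15 + 120 = 185 deg
  cos(185 deg) = -0.9962, sin(185 deg) = -0.0872
  joint[4] = (4.3393, 20.1199) + 7.5 * (-0.9962, -0.0872) = (4.3393 + -7.4715, 20.1199 + -0.6537) = (-3.1322, 19.4663)
End effector: (-3.1322, 19.4663)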